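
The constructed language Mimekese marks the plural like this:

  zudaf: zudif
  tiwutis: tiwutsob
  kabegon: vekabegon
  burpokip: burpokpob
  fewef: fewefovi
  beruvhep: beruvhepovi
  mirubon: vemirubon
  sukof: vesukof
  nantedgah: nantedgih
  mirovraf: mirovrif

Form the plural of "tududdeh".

"tududdeh" has last vowel 'e'. The stems whose last vowel is 'e' (beruvhep → beruvhepovi, fewef → fewefovi) add -ovi.
So tududdeh → tududdehovi.

tududdehovi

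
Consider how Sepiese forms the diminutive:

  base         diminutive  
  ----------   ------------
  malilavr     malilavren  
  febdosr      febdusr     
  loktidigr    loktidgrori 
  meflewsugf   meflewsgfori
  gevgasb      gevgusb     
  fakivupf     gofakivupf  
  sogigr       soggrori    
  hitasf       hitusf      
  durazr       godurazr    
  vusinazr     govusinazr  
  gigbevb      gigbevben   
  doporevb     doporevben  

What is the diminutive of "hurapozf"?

gohurapozf

"hurapozf" has second-to-last letter 'z'. The stems whose second-to-last letter is 'z' (vusinazr → govusinazr, durazr → godurazr) add the prefix go-.
The other patterns: stems whose second-to-last letter is 'v' add -en; stems whose second-to-last letter is 'g' delete the last vowel and add -ori; stems whose second-to-last letter is 's' change the last vowel to 'u'.
So hurapozf → gohurapozf.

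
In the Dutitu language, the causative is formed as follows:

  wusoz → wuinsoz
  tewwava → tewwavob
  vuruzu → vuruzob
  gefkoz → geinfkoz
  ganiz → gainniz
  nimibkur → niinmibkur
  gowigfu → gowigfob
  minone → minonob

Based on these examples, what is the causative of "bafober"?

bainfober

"bafober" ends in a consonant. The stems ending in a consonant (gefkoz → geinfkoz, wusoz → wuinsoz, ganiz → gainniz) insert -in- after the first vowel.
So bafober → bainfober.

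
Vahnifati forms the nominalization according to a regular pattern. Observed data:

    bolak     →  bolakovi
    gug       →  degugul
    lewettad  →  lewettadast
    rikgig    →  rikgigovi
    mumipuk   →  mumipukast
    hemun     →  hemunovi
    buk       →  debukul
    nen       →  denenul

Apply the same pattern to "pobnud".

gug and rikgig both end in -g yet inflect differently (degugul, rikgigovi), so the final letter is not what conditions the rule; the number of vowels is.
"pobnud" has 2 vowels. The stems with 2 vowels (rikgig → rikgigovi, hemun → hemunovi, bolak → bolakovi) add -ovi.
The other patterns: stems with 1 vowel add de- … -ul around the stem; stems with 3 vowels add -ast.
So pobnud → pobnudovi.

pobnudovi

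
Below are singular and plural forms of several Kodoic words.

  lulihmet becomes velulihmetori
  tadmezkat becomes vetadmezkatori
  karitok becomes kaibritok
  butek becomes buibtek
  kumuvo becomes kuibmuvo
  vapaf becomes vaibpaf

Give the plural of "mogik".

"mogik" ends in -k. The stems ending in -k (karitok → kaibritok, butek → buibtek) insert -ib- after the first vowel.
So mogik → moibgik.

moibgik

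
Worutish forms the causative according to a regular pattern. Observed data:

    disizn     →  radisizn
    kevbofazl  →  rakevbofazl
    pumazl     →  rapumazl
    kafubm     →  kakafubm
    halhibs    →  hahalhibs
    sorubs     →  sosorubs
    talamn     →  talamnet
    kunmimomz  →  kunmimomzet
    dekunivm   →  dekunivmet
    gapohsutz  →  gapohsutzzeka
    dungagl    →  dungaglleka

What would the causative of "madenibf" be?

mamadenibf

"madenibf" has second-to-last letter 'b'. The stems whose second-to-last letter is 'b' (kafubm → kakafubm, halhibs → hahalhibs, sorubs → sosorubs) repeat the first consonant+vowel as a prefix.
The other patterns: stems whose second-to-last letter is 'z' add the prefix ra-; stems whose second-to-last letter is 'm' or 'v' add -et; stems whose second-to-last letter is 'g' or 't' double the final consonant and add -eka.
So madenibf → mamadenibf.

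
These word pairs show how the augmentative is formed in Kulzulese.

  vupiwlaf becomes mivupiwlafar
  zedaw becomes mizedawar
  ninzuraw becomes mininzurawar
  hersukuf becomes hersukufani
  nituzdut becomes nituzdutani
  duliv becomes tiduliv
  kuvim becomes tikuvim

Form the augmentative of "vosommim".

tivosommim

vupiwlaf and hersukuf both end in -f yet inflect differently (mivupiwlafar, hersukufani), so the final letter is not what conditions the rule; the last vowel is.
"vosommim" has last vowel 'i'. The stems whose last vowel is 'i' (duliv → tiduliv, kuvim → tikuvim) add the prefix ti-.
The other patterns: stems whose last vowel is 'a' add mi- … -ar around the stem; stems whose last vowel is 'u' add -ani.
So vosommim → tivosommim.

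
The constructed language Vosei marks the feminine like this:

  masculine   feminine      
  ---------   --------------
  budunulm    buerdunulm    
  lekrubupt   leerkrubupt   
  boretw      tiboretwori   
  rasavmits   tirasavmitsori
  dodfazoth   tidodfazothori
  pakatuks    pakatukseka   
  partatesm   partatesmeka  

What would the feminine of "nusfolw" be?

nuersfolw

rasavmits and pakatuks both end in -s yet inflect differently (tirasavmitsori, pakatukseka), so the final letter is not what conditions the rule; the second-to-last letter is.
"nusfolw" has second-to-last letter 'l'. The one such stem in the data (budunulm → buerdunulm) inserts -er- after the first vowel (as does lekrubupt), so the same rule applies.
The other patterns: stems whose second-to-last letter is 't' add ti- … -ori around the stem; stems whose second-to-last letter is 'k' or 's' add -eka.
So nusfolw → nuersfolw.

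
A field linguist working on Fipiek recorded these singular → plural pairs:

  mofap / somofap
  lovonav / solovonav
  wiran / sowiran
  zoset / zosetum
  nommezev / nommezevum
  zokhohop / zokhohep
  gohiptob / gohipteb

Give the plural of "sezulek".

"sezulek" has last vowel 'e'. The stems whose last vowel is 'e' (zoset → zosetum, nommezev → nommezevum) add -um.
The other patterns: stems whose last vowel is 'a' add the prefix so-; stems whose last vowel is 'o' change the last vowel to 'e'.
So sezulek → sezulekum.

sezulekum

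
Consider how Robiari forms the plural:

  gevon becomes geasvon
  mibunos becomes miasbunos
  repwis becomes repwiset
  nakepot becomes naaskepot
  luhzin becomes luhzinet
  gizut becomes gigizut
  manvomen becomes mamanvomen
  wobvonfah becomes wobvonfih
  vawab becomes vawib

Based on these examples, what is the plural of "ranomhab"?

ranomhib

luhzin and gevon both end in -n yet inflect differently (luhzinet, geasvon), so the final letter is not what conditions the rule; the last vowel is.
"ranomhab" has last vowel 'a'. The stems whose last vowel is 'a' (wobvonfah → wobvonfih, vawab → vawib) change the last vowel to 'i'.
The other patterns: stems whose last vowel is 'i' add -et; stems whose last vowel is 'o' insert -as- after the first vowel; stems whose last vowel is 'e' or 'u' repeat the first consonant+vowel as a prefix.
So ranomhab → ranomhib.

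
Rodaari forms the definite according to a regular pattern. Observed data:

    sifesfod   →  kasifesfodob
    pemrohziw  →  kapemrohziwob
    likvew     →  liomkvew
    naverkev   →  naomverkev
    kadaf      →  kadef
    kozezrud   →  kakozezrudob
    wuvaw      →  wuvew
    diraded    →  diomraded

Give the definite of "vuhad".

wuvaw and likvew both end in -w yet inflect differently (wuvew, liomkvew), so the final letter is not what conditions the rule; the last vowel is.
"vuhad" has last vowel 'a'. The stems whose last vowel is 'a' (wuvaw → wuvew, kadaf → kadef) change the last vowel to 'e'.
The other patterns: stems whose last vowel is 'e' insert -om- after the first vowel; stems whose last vowel is 'i', 'o' or 'u' add ka- … -ob around the stem.
So vuhad → vuhed.

vuhed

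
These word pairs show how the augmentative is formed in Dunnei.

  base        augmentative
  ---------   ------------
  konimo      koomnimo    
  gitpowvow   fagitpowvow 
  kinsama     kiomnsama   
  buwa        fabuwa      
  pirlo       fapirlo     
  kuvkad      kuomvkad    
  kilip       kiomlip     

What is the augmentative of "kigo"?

"kigo" begins with k-. The stems beginning with k- (kilip → kiomlip, kinsama → kiomnsama, kuvkad → kuomvkad) insert -om- after the first vowel.
The other pattern: stems beginning with b-, g- or p- add the prefix fa-.
So kigo → kiomgo.

kiomgo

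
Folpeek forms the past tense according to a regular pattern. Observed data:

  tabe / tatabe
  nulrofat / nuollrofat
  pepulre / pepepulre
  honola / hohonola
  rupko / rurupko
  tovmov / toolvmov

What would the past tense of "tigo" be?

rupko and tovmov both have last vowel 'o' yet inflect differently (rurupko, toolvmov), so the last vowel is not what conditions the rule; whether the stem ends in a vowel or a consonant is.
"tigo" ends in a vowel. The stems ending in a vowel (pepulre → pepepulre, honola → hohonola, tabe → tatabe) repeat the first consonant+vowel as a prefix.
The other pattern: stems ending in a consonant insert -ol- after the first vowel.
So tigo → titigo.

titigo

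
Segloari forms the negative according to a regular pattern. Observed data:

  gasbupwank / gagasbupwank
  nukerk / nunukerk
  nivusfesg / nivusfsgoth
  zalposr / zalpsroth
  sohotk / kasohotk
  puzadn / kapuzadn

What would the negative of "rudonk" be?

gasbupwank and sohotk both end in -k yet inflect differently (gagasbupwank, kasohotk), so the final letter is not what conditions the rule; the second-to-last letter is.
"rudonk" has second-to-last letter 'n'. The one such stem in the data (gasbupwank → gagasbupwank) repeats the first consonant+vowel as a prefix (as does nukerk), so the same rule applies.
The other patterns: stems whose second-to-last letter is 's' delete the last vowel and add -oth; stems whose second-to-last letter is 'd' or 't' add the prefix ka-.
So rudonk → rurudonk.

rurudonk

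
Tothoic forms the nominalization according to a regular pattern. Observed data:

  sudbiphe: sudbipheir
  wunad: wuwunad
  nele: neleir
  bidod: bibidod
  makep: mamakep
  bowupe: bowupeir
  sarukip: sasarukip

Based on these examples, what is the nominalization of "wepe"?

bowupe and makep both have last vowel 'e' yet inflect differently (bowupeir, mamakep), so the last vowel is not what conditions the rule; the final letter is.
"wepe" ends in -e. The stems ending in -e (bowupe → bowupeir, sudbiphe → sudbipheir, nele → neleir) add -ir.
The other pattern: stems ending in -d or -p repeat the first consonant+vowel as a prefix.
So wepe → wepeir.

wepeir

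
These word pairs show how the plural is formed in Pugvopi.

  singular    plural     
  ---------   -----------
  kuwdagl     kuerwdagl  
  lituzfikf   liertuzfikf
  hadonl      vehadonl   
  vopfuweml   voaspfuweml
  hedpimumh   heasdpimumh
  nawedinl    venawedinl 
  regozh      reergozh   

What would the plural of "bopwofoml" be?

boaspwofoml

"bopwofoml" has second-to-last letter 'm'. The stems whose second-to-last letter is 'm' (hedpimumh → heasdpimumh, vopfuweml → voaspfuweml) insert -as- after the first vowel.
So bopwofoml → boaspwofoml.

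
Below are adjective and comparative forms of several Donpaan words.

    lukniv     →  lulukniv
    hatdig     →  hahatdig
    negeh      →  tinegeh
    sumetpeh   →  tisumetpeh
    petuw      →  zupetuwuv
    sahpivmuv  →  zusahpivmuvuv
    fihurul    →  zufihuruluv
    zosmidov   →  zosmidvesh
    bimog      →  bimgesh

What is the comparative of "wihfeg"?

tiwihfeg

lukniv and sahpivmuv both end in -v yet inflect differently (lulukniv, zusahpivmuvuv), so the final letter is not what conditions the rule; the last vowel is.
"wihfeg" has last vowel 'e'. The stems whose last vowel is 'e' (negeh → tinegeh, sumetpeh → tisumetpeh) add the prefix ti-.
The other patterns: stems whose last vowel is 'i' repeat the first consonant+vowel as a prefix; stems whose last vowel is 'u' add zu- … -uv around the stem; stems whose last vowel is 'o' delete the last vowel and add -esh.
So wihfeg → tiwihfeg.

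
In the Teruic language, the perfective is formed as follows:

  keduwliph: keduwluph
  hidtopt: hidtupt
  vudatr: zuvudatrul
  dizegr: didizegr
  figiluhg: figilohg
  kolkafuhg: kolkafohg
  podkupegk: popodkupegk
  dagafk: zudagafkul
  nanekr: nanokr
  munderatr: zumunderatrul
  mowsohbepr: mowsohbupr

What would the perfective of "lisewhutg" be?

zulisewhutgul

mowsohbepr and dizegr both end in -r yet inflect differently (mowsohbupr, didizegr), so the final letter is not what conditions the rule; the second-to-last letter is.
"lisewhutg" has second-to-last letter 't'. The stems whose second-to-last letter is 't' (munderatr → zumunderatrul, vudatr → zuvudatrul) add zu- … -ul around the stem.
The other patterns: stems whose second-to-last letter is 'p' change the last vowel to 'u'; stems whose second-to-last letter is 'g' repeat the first consonant+vowel as a prefix; stems whose second-to-last letter is 'h' or 'k' change the last vowel to 'o'.
So lisewhutg → zulisewhutgul.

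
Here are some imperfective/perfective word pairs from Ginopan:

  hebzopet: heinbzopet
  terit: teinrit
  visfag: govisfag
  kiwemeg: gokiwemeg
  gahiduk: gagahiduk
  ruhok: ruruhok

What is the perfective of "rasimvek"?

hebzopet and kiwemeg both have last vowel 'e' yet inflect differently (heinbzopet, gokiwemeg), so the last vowel is not what conditions the rule; the final letter is.
"rasimvek" ends in -k. The stems ending in -k (gahiduk → gagahiduk, ruhok → ruruhok) repeat the first consonant+vowel as a prefix.
So rasimvek → rarasimvek.

rarasimvek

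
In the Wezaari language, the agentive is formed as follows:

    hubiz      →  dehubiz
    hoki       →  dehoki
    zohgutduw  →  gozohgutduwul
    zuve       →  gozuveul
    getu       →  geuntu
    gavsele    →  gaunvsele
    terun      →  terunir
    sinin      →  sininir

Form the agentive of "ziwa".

goziwaul

zuve and gavsele both end in -e yet inflect differently (gozuveul, gaunvsele), so the final letter is not what conditions the rule; the first letter is.
"ziwa" begins with z-. The stems beginning with z- (zohgutduw → gozohgutduwul, zuve → gozuveul) add go- … -ul around the stem.
The other patterns: stems beginning with h- add the prefix de-; stems beginning with g- insert -un- after the first vowel; stems beginning with s- or t- add -ir.
So ziwa → goziwaul.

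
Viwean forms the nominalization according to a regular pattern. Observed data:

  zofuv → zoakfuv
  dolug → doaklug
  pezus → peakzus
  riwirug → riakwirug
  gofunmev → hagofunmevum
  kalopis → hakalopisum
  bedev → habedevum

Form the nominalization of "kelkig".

zofuv and gofunmev both end in -v yet inflect differently (zoakfuv, hagofunmevum), so the final letter is not what conditions the rule; the last vowel is.
"kelkig" has last vowel 'i'. The one such stem in the data (kalopis → hakalopisum) adds ha- … -um around the stem, so the same rule applies.
The other pattern: stems whose last vowel is 'u' insert -ak- after the first vowel.
So kelkig → hakelkigum.

hakelkigum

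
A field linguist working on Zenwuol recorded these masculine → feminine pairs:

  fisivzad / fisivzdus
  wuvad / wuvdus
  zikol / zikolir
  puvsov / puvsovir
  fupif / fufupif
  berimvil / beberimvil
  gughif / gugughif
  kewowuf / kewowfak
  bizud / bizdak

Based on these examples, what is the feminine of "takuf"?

takfak

zikol and berimvil both end in -l yet inflect differently (zikolir, beberimvil), so the final letter is not what conditions the rule; the last vowel is.
"takuf" has last vowel 'u'. The stems whose last vowel is 'u' (kewowuf → kewowfak, bizud → bizdak) delete the last vowel and add -ak.
So takuf → takfak.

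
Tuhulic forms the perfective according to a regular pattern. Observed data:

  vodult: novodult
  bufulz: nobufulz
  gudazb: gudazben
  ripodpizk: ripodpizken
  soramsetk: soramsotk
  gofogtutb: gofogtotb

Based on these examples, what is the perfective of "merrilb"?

ripodpizk and soramsetk both end in -k yet inflect differently (ripodpizken, soramsotk), so the final letter is not what conditions the rule; the second-to-last letter is.
"merrilb" has second-to-last letter 'l'. The stems whose second-to-last letter is 'l' (vodult → novodult, bufulz → nobufulz) add the prefix no-.
The other patterns: stems whose second-to-last letter is 'z' add -en; stems whose second-to-last letter is 't' change the last vowel to 'o'.
So merrilb → nomerrilb.

nomerrilb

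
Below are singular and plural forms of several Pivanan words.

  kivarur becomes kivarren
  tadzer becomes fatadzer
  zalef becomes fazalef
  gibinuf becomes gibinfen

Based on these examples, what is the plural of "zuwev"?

gibinuf and zalef both end in -f yet inflect differently (gibinfen, fazalef), so the final letter is not what conditions the rule; the last vowel is.
"zuwev" has last vowel 'e'. The stems whose last vowel is 'e' (zalef → fazalef, tadzer → fatadzer) add the prefix fa-.
The other pattern: stems whose last vowel is 'u' delete the last vowel and add -en.
So zuwev → fazuwev.

fazuwev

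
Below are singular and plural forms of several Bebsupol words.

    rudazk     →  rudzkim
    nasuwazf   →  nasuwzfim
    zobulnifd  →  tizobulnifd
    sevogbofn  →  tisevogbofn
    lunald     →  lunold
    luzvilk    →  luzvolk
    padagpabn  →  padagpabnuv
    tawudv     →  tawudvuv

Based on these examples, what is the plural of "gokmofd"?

zobulnifd and lunald both end in -d yet inflect differently (tizobulnifd, lunold), so the final letter is not what conditions the rule; the second-to-last letter is.
"gokmofd" has second-to-last letter 'f'. The stems whose second-to-last letter is 'f' (zobulnifd → tizobulnifd, sevogbofn → tisevogbofn) add the prefix ti-.
The other patterns: stems whose second-to-last letter is 'z' delete the last vowel and add -im; stems whose second-to-last letter is 'l' change the last vowel to 'o'; stems whose second-to-last letter is 'b' or 'd' add -uv.
So gokmofd → tigokmofd.

tigokmofd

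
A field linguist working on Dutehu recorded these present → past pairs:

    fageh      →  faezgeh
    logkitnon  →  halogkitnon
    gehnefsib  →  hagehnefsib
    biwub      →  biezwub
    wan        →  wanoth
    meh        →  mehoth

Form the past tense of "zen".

"zen" has 1 vowel. The stems with 1 vowel (meh → mehoth, wan → wanoth) add -oth.
So zen → zenoth.

zenoth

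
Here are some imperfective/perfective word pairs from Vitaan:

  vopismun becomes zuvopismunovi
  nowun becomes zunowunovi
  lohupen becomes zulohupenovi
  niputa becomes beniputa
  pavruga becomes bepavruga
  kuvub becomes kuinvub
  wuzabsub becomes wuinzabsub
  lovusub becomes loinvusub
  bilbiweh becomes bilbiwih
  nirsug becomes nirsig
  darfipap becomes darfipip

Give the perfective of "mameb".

mainmeb

"mameb" ends in -b. The stems ending in -b (kuvub → kuinvub, wuzabsub → wuinzabsub, lovusub → loinvusub) insert -in- after the first vowel.
So mameb → mainmeb.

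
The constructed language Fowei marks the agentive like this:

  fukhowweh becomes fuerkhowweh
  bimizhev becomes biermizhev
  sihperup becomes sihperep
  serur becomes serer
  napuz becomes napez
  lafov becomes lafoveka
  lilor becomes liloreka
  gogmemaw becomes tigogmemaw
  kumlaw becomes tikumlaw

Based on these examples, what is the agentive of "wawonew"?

bimizhev and lafov both end in -v yet inflect differently (biermizhev, lafoveka), so the final letter is not what conditions the rule; the last vowel is.
"wawonew" has last vowel 'e'. The stems whose last vowel is 'e' (fukhowweh → fuerkhowweh, bimizhev → biermizhev) insert -er- after the first vowel.
The other patterns: stems whose last vowel is 'u' change the last vowel to 'e'; stems whose last vowel is 'o' add -eka; stems whose last vowel is 'a' add the prefix ti-.
So wawonew → waerwonew.

waerwonew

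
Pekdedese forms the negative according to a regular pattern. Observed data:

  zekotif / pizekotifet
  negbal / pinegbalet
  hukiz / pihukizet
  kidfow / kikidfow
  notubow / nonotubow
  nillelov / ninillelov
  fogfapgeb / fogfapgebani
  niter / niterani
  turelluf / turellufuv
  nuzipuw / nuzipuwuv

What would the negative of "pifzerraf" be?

pipifzerrafet

zekotif and turelluf both end in -f yet inflect differently (pizekotifet, turellufuv), so the final letter is not what conditions the rule; the last vowel is.
"pifzerraf" has last vowel 'a'. The one such stem in the data (negbal → pinegbalet) adds pi- … -et around the stem, so the same rule applies.
So pifzerraf → pipifzerrafet.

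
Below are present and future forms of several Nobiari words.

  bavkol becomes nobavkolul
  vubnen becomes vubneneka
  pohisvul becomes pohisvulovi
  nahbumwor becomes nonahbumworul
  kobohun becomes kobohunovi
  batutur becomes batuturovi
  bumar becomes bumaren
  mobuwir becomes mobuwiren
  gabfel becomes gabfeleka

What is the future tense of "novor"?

nonovorul

"novor" has last vowel 'o'. The stems whose last vowel is 'o' (bavkol → nobavkolul, nahbumwor → nonahbumworul) add no- … -ul around the stem.
The other patterns: stems whose last vowel is 'u' add -ovi; stems whose last vowel is 'e' add -eka; stems whose last vowel is 'a' or 'i' add -en.
So novor → nonovorul.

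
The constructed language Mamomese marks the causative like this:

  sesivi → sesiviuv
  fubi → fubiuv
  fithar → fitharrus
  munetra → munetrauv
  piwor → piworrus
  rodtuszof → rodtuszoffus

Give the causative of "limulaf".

fithar and munetra both have last vowel 'a' yet inflect differently (fitharrus, munetrauv), so the last vowel is not what conditions the rule; whether the stem ends in a vowel or a consonant is.
"limulaf" ends in a consonant. The stems ending in a consonant (piwor → piworrus, rodtuszof → rodtuszoffus, fithar → fitharrus) double the final consonant and add -us.
The other pattern: stems ending in a vowel add -uv.
So limulaf → limulaffus.

limulaffus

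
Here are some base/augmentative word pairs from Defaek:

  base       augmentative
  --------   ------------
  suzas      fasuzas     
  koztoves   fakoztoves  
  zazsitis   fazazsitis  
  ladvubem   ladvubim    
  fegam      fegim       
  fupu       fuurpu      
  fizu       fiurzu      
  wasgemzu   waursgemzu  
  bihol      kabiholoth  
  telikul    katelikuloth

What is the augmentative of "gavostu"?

koztoves and ladvubem both have last vowel 'e' yet inflect differently (fakoztoves, ladvubim), so the last vowel is not what conditions the rule; the final letter is.
"gavostu" ends in -u. The stems ending in -u (fupu → fuurpu, fizu → fiurzu, wasgemzu → waursgemzu) insert -ur- after the first vowel.
The other patterns: stems ending in -s add the prefix fa-; stems ending in -m change the last vowel to 'i'; stems ending in -l add ka- … -oth around the stem.
So gavostu → gaurvostu.

gaurvostu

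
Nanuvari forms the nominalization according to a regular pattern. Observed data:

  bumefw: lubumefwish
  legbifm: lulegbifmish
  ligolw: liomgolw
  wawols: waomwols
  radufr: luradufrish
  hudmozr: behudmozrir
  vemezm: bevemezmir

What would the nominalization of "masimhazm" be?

bemasimhazmir

"masimhazm" has second-to-last letter 'z'. The stems whose second-to-last letter is 'z' (hudmozr → behudmozrir, vemezm → bevemezmir) add be- … -ir around the stem.
So masimhazm → bemasimhazmir.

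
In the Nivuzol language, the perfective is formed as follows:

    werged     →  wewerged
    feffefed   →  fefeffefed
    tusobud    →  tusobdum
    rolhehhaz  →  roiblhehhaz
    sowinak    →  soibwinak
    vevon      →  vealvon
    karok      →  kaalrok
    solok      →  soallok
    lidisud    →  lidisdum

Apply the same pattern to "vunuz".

sowinak and solok both end in -k yet inflect differently (soibwinak, soallok), so the final letter is not what conditions the rule; the last vowel is.
"vunuz" has last vowel 'u'. The stems whose last vowel is 'u' (lidisud → lidisdum, tusobud → tusobdum) delete the last vowel and add -um.
So vunuz → vunzum.

vunzum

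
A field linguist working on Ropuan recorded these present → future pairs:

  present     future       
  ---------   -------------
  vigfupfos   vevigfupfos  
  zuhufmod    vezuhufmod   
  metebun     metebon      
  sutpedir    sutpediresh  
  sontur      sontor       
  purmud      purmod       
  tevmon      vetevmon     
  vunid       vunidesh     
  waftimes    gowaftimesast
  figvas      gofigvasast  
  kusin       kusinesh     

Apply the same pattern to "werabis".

"werabis" has last vowel 'i'. The stems whose last vowel is 'i' (vunid → vunidesh, sutpedir → sutpediresh, kusin → kusinesh) add -esh.
So werabis → werabisesh.

werabisesh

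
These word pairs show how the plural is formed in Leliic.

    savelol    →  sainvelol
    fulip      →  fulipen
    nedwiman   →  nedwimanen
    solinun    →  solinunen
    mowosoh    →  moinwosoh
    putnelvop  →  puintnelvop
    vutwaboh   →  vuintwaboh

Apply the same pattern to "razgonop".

rainzgonop

putnelvop and fulip both end in -p yet inflect differently (puintnelvop, fulipen), so the final letter is not what conditions the rule; the last vowel is.
"razgonop" has last vowel 'o'. The stems whose last vowel is 'o' (mowosoh → moinwosoh, putnelvop → puintnelvop, vutwaboh → vuintwaboh) insert -in- after the first vowel.
So razgonop → rainzgonop.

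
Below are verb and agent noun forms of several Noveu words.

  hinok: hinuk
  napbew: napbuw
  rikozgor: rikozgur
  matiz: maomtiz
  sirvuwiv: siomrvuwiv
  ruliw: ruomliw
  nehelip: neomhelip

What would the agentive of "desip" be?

deomsip

ruliw and napbew both end in -w yet inflect differently (ruomliw, napbuw), so the final letter is not what conditions the rule; the last vowel is.
"desip" has last vowel 'i'. The stems whose last vowel is 'i' (nehelip → neomhelip, matiz → maomtiz, ruliw → ruomliw) insert -om- after the first vowel.
The other pattern: stems whose last vowel is 'e' or 'o' change the last vowel to 'u'.
So desip → deomsip.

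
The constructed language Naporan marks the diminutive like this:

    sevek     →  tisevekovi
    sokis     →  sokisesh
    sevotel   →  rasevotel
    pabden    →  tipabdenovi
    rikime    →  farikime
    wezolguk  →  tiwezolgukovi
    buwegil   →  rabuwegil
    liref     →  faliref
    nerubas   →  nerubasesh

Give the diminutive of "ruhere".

faruhere

sevotel and sevek both have last vowel 'e' yet inflect differently (rasevotel, tisevekovi), so the last vowel is not what conditions the rule; the final letter is.
"ruhere" ends in -e. The one such stem in the data (rikime → farikime) adds the prefix fa-, so the same rule applies.
The other patterns: stems ending in -l add the prefix ra-; stems ending in -k or -n add ti- … -ovi around the stem; stems ending in -s add -esh.
So ruhere → faruhere.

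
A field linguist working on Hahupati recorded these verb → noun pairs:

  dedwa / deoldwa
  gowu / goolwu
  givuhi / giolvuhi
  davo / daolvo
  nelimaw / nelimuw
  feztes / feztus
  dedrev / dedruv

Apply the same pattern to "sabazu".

saolbazu

dedwa and nelimaw both have last vowel 'a' yet inflect differently (deoldwa, nelimuw), so the last vowel is not what conditions the rule; whether the stem ends in a vowel or a consonant is.
"sabazu" ends in a vowel. The stems ending in a vowel (dedwa → deoldwa, gowu → goolwu, givuhi → giolvuhi) insert -ol- after the first vowel.
The other pattern: stems ending in a consonant change the last vowel to 'u'.
So sabazu → saolbazu.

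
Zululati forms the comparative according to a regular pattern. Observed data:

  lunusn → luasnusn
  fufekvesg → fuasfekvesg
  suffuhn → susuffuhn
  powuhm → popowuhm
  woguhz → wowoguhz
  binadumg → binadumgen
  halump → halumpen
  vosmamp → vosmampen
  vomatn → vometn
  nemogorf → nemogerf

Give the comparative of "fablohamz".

fablohamzen

"fablohamz" has second-to-last letter 'm'. The stems whose second-to-last letter is 'm' (binadumg → binadumgen, halump → halumpen, vosmamp → vosmampen) add -en.
The other patterns: stems whose second-to-last letter is 's' insert -as- after the first vowel; stems whose second-to-last letter is 'h' repeat the first consonant+vowel as a prefix; stems whose second-to-last letter is 'r' or 't' change the last vowel to 'e'.
So fablohamz → fablohamzen.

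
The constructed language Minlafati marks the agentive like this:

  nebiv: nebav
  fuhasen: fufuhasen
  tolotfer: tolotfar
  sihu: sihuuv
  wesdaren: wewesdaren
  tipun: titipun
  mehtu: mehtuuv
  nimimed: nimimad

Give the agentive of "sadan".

sasadan

sihu and tipun both have last vowel 'u' yet inflect differently (sihuuv, titipun), so the last vowel is not what conditions the rule; the final letter is.
"sadan" ends in -n. The stems ending in -n (wesdaren → wewesdaren, fuhasen → fufuhasen, tipun → titipun) repeat the first consonant+vowel as a prefix.
The other patterns: stems ending in -u add -uv; stems ending in -d, -r or -v change the last vowel to 'a'.
So sadan → sasadan.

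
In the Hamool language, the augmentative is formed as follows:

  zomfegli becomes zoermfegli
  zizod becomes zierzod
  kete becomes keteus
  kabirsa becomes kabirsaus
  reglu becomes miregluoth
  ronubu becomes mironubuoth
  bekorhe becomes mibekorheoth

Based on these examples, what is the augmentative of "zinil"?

ziernil

"zinil" begins with z-. The stems beginning with z- (zomfegli → zoermfegli, zizod → zierzod) insert -er- after the first vowel.
So zinil → ziernil.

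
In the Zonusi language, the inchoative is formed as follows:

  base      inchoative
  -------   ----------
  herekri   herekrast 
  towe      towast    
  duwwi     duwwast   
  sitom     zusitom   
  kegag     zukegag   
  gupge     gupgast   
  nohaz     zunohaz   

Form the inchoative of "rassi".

duwwi and sitom both have 2 vowels yet inflect differently (duwwast, zusitom), so the number of vowels is not what conditions the rule; whether the stem ends in a vowel or a consonant is.
"rassi" ends in a vowel. The stems ending in a vowel (duwwi → duwwast, gupge → gupgast, towe → towast) drop the final letter and add -ast.
The other pattern: stems ending in a consonant add the prefix zu-.
So rassi → rassast.

rassast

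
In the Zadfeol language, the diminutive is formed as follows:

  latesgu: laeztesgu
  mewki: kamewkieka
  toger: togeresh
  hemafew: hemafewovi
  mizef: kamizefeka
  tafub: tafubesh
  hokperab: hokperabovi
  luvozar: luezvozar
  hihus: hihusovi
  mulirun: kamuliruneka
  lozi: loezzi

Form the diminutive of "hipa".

mewki and lozi both end in -i yet inflect differently (kamewkieka, loezzi), so the final letter is not what conditions the rule; the first letter is.
"hipa" begins with h-. The stems beginning with h- (hihus → hihusovi, hokperab → hokperabovi, hemafew → hemafewovi) add -ovi.
The other patterns: stems beginning with m- add ka- … -eka around the stem; stems beginning with t- add -esh; stems beginning with l- insert -ez- after the first vowel.
So hipa → hipaovi.

hipaovi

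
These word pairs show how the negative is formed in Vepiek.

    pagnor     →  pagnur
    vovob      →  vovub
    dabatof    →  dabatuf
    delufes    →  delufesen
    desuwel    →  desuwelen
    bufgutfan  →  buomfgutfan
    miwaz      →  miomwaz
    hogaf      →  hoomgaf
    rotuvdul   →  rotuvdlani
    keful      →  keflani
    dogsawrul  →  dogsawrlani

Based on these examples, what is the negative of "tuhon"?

"tuhon" has last vowel 'o'. The stems whose last vowel is 'o' (pagnor → pagnur, vovob → vovub, dabatof → dabatuf) change the last vowel to 'u'.
The other patterns: stems whose last vowel is 'e' add -en; stems whose last vowel is 'a' insert -om- after the first vowel; stems whose last vowel is 'u' delete the last vowel and add -ani.
So tuhon → tuhun.

tuhun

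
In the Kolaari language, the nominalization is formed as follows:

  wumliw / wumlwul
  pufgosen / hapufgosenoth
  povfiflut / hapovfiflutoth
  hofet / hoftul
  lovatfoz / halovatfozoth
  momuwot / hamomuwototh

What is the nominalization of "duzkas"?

hofet and momuwot both end in -t yet inflect differently (hoftul, hamomuwototh), so the final letter is not what conditions the rule; the number of vowels is.
"duzkas" has 2 vowels. The stems with 2 vowels (hofet → hoftul, wumliw → wumlwul) delete the last vowel and add -ul.
So duzkas → duzksul.

duzksul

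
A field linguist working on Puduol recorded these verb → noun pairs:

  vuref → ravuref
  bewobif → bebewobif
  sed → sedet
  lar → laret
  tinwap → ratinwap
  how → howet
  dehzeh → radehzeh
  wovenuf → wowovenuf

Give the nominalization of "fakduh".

rafakduh

"fakduh" has 2 vowels. The stems with 2 vowels (vuref → ravuref, tinwap → ratinwap, dehzeh → radehzeh) add the prefix ra-.
The other patterns: stems with 1 vowel add -et; stems with 3 vowels repeat the first consonant+vowel as a prefix.
So fakduh → rafakduh.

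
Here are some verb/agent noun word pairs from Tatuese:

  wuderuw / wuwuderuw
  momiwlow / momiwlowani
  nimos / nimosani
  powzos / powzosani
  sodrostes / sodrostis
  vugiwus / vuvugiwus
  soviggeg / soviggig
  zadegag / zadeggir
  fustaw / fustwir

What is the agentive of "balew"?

"balew" has last vowel 'e'. The stems whose last vowel is 'e' (soviggeg → soviggig, sodrostes → sodrostis) change the last vowel to 'i'.
The other patterns: stems whose last vowel is 'u' repeat the first consonant+vowel as a prefix; stems whose last vowel is 'a' delete the last vowel and add -ir; stems whose last vowel is 'o' add -ani.
So balew → baliw.

baliw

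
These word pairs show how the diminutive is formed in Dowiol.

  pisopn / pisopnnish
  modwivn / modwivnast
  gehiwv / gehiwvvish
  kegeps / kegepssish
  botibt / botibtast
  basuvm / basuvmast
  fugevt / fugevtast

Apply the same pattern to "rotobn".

rotobnast

"rotobn" has second-to-last letter 'b'. The one such stem in the data (botibt → botibtast) adds -ast, so the same rule applies.
The other pattern: stems whose second-to-last letter is 'p' or 'w' double the final consonant and add -ish.
So rotobn → rotobnast.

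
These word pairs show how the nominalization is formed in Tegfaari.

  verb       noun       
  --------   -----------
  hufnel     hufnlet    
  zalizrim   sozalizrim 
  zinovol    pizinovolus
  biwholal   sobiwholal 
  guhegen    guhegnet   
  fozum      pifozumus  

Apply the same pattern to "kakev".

biwholal and hufnel both end in -l yet inflect differently (sobiwholal, hufnlet), so the final letter is not what conditions the rule; the last vowel is.
"kakev" has last vowel 'e'. The stems whose last vowel is 'e' (hufnel → hufnlet, guhegen → guhegnet) delete the last vowel and add -et.
The other patterns: stems whose last vowel is 'a' or 'i' add the prefix so-; stems whose last vowel is 'o' or 'u' add pi- … -us around the stem.
So kakev → kakvet.

kakvet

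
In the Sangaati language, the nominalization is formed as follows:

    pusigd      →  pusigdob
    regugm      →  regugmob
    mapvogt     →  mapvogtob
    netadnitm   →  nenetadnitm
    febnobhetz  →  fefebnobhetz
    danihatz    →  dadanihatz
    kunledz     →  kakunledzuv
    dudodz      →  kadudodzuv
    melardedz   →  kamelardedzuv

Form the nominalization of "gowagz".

gowagzob

regugm and netadnitm both end in -m yet inflect differently (regugmob, nenetadnitm), so the final letter is not what conditions the rule; the second-to-last letter is.
"gowagz" has second-to-last letter 'g'. The stems whose second-to-last letter is 'g' (pusigd → pusigdob, regugm → regugmob, mapvogt → mapvogtob) add -ob.
So gowagz → gowagzob.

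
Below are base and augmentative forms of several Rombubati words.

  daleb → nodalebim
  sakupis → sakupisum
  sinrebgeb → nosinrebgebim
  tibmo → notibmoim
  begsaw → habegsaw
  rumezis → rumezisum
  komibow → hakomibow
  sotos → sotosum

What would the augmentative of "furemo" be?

sotos and komibow both have last vowel 'o' yet inflect differently (sotosum, hakomibow), so the last vowel is not what conditions the rule; the final letter is.
"furemo" ends in -o. The one such stem in the data (tibmo → notibmoim) adds no- … -im around the stem, so the same rule applies.
So furemo → nofuremoim.

nofuremoim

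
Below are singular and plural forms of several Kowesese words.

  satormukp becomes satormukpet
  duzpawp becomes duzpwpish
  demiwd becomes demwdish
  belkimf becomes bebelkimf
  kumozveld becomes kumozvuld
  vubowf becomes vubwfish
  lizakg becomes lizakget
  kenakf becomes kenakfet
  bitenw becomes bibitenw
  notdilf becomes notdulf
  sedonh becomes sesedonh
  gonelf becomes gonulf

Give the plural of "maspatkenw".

mamaspatkenw

gonelf and vubowf both end in -f yet inflect differently (gonulf, vubwfish), so the final letter is not what conditions the rule; the second-to-last letter is.
"maspatkenw" has second-to-last letter 'n'. The stems whose second-to-last letter is 'n' (sedonh → sesedonh, bitenw → bibitenw) repeat the first consonant+vowel as a prefix.
The other patterns: stems whose second-to-last letter is 'l' change the last vowel to 'u'; stems whose second-to-last letter is 'w' delete the last vowel and add -ish; stems whose second-to-last letter is 'k' add -et.
So maspatkenw → mamaspatkenw.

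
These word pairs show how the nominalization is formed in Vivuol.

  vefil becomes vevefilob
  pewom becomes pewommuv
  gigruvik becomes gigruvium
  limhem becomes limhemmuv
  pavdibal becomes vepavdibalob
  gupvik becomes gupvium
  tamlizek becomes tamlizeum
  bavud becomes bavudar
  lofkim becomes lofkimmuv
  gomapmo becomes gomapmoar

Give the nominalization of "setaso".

"setaso" ends in -o. The one such stem in the data (gomapmo → gomapmoar) adds -ar, so the same rule applies.
So setaso → setasoar.

setasoar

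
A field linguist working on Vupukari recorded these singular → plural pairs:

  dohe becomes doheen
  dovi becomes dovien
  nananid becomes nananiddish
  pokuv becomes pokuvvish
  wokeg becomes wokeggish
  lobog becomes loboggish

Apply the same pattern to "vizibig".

vizibiggish

"vizibig" ends in a consonant. The stems ending in a consonant (nananid → nananiddish, pokuv → pokuvvish, wokeg → wokeggish) double the final consonant and add -ish.
So vizibig → vizibiggish.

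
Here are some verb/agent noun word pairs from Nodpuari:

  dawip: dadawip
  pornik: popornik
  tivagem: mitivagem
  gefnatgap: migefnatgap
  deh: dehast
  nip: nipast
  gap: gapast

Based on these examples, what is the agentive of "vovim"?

vovovim

nip and dawip both end in -p yet inflect differently (nipast, dadawip), so the final letter is not what conditions the rule; the number of vowels is.
"vovim" has 2 vowels. The stems with 2 vowels (pornik → popornik, dawip → dadawip) repeat the first consonant+vowel as a prefix.
The other patterns: stems with 1 vowel add -ast; stems with 3 vowels add the prefix mi-.
So vovim → vovovim.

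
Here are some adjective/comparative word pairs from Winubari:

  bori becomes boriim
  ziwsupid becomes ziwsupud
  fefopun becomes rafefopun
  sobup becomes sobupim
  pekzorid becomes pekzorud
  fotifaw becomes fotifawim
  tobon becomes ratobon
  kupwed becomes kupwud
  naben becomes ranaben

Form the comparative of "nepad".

nepud

naben and kupwed both have last vowel 'e' yet inflect differently (ranaben, kupwud), so the last vowel is not what conditions the rule; the final letter is.
"nepad" ends in -d. The stems ending in -d (kupwed → kupwud, ziwsupid → ziwsupud, pekzorid → pekzorud) change the last vowel to 'u'.
The other patterns: stems ending in -n add the prefix ra-; stems ending in -i, -p or -w add -im.
So nepad → nepud.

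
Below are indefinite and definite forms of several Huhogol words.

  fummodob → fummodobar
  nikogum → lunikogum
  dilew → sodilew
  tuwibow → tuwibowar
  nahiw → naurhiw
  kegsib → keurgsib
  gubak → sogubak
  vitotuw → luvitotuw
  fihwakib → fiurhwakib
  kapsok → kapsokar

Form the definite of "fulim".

fuurlim

"fulim" has last vowel 'i'. The stems whose last vowel is 'i' (nahiw → naurhiw, fihwakib → fiurhwakib, kegsib → keurgsib) insert -ur- after the first vowel.
The other patterns: stems whose last vowel is 'u' add the prefix lu-; stems whose last vowel is 'o' add -ar; stems whose last vowel is 'a' or 'e' add the prefix so-.
So fulim → fuurlim.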